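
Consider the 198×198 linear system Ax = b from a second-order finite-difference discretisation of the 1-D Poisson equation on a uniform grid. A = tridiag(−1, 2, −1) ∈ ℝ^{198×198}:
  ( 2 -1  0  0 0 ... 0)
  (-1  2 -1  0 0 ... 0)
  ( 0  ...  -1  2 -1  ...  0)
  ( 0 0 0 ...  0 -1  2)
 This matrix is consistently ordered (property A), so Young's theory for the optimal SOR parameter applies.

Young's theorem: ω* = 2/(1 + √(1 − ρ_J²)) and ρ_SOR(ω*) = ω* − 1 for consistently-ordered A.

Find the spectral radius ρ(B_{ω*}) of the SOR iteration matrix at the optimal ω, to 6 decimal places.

n=198: λ(B_J) = 1 − λ(A)/2 = cos(kπ/199); k=1 gives ρ_J = 0.999875.
1 − cos²(π/199) = sin²(π/199) ⇒ √(1−ρ_J²) = sin(π/199) = 0.0157862.
So ω* = 2/1.0157862 = 1.968918 (Young).
ρ_SOR = ω* − 1 ≈ 0.968918.

ρ_SOR = 0.968918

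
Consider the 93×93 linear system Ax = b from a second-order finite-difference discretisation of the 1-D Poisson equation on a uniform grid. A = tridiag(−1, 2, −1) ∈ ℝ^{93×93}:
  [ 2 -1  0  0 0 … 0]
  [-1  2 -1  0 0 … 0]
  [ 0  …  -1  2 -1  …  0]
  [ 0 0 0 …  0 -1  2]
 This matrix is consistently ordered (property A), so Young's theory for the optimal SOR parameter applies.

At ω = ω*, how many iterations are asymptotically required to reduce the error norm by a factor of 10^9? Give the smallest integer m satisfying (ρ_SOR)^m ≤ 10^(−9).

m = 310

½·tridiag(1,0,1) at n=93: λ_k = cos(kπ/94); max |λ| at k=1 ⇒ ρ_J = cos(π/94) ≈ 0.9994416.
1 − cos²(π/94) = sin²(π/94) ⇒ √(1−ρ_J²) = sin(π/94) = 0.0334150.
ω* = 2 / (1 + 0.0334150) = 2 / 1.0334150 ≈ 1.9353309.
ρ(B_{ω*}) = ω*−1 = 0.9353309
ρ_SOR^m ≤ 10^(−9) ⇔ m ≥ 9·ln10/(−ln 0.9353309) = 20.7233/0.0668549 = 309.974; m = ⌈309.974⌉ = 310.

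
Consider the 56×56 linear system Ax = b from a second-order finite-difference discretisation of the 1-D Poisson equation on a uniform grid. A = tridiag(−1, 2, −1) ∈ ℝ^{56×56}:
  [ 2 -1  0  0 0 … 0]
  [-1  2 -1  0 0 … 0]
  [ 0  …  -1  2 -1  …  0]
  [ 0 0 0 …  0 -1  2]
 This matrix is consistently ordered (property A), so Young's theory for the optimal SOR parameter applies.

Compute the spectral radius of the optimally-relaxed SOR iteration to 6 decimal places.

ρ_SOR = 0.895577

n=56: λ(B_J) = 1 − λ(A)/2 = cos(kπ/57); k=1 gives ρ_J = 0.998482.
√(1−ρ_J²) simplifies to sin(π/57) = 0.0550878.
Then 2/(1+√(1−ρ_J²)) = 2/(1+0.0550878); ω* = 2/1.0550878 = 1.895577.
At ω = 1.895577 every |λ(B_ω)| = ω−1, so ρ_SOR = 0.895577.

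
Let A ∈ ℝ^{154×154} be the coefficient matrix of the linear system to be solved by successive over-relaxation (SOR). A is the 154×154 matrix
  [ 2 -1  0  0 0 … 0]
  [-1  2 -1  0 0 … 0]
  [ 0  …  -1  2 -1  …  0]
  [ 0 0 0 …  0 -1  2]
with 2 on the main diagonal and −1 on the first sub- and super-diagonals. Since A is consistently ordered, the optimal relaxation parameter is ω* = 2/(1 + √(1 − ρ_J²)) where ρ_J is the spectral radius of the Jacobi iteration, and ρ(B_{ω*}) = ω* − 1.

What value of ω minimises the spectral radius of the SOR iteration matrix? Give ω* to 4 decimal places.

ω* = 1.9603

[ρ_J] n=154: ρ(B_J) = cos(π/(n+1)) = cos(π/155) = 0.9998.
√(1−ρ_J²) simplifies to sin(π/155) = 0.02027.
ω* = 2/(1+0.02027) = 1.9603
ρ(B_{ω*}) = ω*−1 = 0.9603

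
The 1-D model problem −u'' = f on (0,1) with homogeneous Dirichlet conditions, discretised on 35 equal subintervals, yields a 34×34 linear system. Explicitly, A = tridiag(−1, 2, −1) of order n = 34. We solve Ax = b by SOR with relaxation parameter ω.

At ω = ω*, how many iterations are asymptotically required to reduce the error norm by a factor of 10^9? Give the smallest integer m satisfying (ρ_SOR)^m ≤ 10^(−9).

m = 116

½·tridiag(1,0,1) at n=34: λ_k = cos(kπ/35); max |λ| at k=1 ⇒ ρ_J = cos(π/35) ≈ 0.9959743.
√(1 − cos²(π/35)) = sin(π/35) ≈ 0.0896393.
ω* = 2 / (1 + 0.0896393) = 2 / 1.0896393 ≈ 1.8354698.
ρ(B_{ω*}) = ω*−1 = 0.8354698
For 9 digits: m = 9·ln10 / (−ln 0.8354698) = 20.7233/0.179761 = 115.283; round up → m = 116.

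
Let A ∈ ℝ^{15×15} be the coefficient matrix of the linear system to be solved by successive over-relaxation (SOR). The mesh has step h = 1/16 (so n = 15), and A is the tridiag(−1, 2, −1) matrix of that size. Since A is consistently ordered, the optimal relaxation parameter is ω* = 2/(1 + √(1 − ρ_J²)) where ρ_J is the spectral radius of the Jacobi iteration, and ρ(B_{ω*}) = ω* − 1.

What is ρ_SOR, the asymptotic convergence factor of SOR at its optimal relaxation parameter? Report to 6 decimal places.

½·tridiag(1,0,1) at n=15: λ_k = cos(kπ/16); max |λ| at k=1 ⇒ ρ_J = cos(π/16) ≈ 0.980785.
1 − cos²(π/16) = sin²(π/16) ⇒ √(1−ρ_J²) = sin(π/16) = 0.1950903.
ω* = 2/(1+0.1950903) = 1.673514
[ρ_SOR] ω* − 1 = 0.673514.

ρ_SOR = 0.673514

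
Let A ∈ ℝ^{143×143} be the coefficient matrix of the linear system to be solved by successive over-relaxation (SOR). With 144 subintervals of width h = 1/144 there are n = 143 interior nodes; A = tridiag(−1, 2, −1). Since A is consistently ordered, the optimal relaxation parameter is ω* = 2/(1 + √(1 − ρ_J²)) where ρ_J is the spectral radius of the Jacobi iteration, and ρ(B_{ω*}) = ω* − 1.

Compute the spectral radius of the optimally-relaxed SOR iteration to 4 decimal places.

B_J for the 143×143 system has eigenvalues cos(kπ/144); ρ_J = cos(π/144) = 0.9998.
√(1−ρ_J²) simplifies to sin(π/144) = 0.02181.
[ω*] 2 ÷ (1 + 0.02181) = 2 ÷ 1.02181 = 1.9573.
ρ(B_{ω*}) = ω*−1 = 0.9573

ρ_SOR = 0.9573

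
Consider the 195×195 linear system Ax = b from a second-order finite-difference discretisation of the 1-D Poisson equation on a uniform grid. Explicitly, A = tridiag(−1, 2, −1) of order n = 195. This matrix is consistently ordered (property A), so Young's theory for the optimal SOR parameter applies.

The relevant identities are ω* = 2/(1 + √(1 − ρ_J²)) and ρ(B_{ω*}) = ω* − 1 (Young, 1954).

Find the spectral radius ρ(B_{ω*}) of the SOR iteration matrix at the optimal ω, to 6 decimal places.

ρ_SOR = 0.968450

ρ_J = max_k |cos(kπ/196)| = cos(π/196) = 0.999872
root = sin(π/196) = 0.0160278  (since 1−cos² = sin²).
[ω*] 2 ÷ (1 + 0.0160278) = 2 ÷ 1.0160278 = 1.968450.
and ρ(B_{ω*}) = 1.968450 − 1 = 0.968450.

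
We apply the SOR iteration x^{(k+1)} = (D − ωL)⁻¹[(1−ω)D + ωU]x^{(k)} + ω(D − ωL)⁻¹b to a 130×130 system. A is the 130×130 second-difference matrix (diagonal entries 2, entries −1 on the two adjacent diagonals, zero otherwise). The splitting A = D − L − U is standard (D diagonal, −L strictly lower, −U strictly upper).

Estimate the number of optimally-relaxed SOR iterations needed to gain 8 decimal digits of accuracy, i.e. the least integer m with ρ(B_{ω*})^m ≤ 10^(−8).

[ρ_J] n=130: ρ(B_J) = cos(π/(n+1)) = cos(π/131) = 0.9997125.
√(1−ρ_J²) = |sin(π/131)| = 0.0239793
[ω*] 2 ÷ (1 + 0.0239793) = 2 ÷ 1.0239793 = 1.9531645.
and ρ(B_{ω*}) = 1.9531645 − 1 = 0.9531645.
Need (0.9531645)^m ≤ 10^(−8): m ≥ 8·ln10/|ln 0.9531645| = 18.4207/0.0479678 = 384.022 ⇒ m = 385.

m = 385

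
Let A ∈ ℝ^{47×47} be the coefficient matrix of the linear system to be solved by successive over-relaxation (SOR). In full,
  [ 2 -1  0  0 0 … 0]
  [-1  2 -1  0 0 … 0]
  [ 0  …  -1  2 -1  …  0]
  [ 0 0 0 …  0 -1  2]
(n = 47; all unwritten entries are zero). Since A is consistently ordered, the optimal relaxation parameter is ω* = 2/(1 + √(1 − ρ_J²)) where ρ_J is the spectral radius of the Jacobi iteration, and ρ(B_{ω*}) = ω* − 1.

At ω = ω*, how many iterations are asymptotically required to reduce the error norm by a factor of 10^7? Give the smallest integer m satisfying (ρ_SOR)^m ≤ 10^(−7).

spectrum of D⁻¹(L+U) = {cos(kπ/48) : 1≤k≤47}; ρ_J = cos(π/48) = 0.9978589.
√(1−ρ_J²) simplifies to sin(π/48) = 0.0654031.
Young: ω* = 2/(1+√(1−ρ_J²)) = 2/(1+0.0654031) = 2/1.0654031 = 1.8772237.
ρ(B_{ω*}) = ω*−1 = 0.8772237
Need (0.8772237)^m ≤ 10^(−7): m ≥ 7·ln10/|ln 0.8772237| = 16.1181/0.130993 = 123.046 ⇒ m = 124.

m = 124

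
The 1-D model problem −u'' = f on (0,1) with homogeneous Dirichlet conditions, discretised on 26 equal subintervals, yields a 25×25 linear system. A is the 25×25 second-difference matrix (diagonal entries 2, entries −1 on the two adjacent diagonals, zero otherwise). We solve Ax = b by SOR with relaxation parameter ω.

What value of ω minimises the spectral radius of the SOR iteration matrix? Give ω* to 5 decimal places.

ω* = 1.78486

[ρ_J] n=25: ρ(B_J) = cos(π/(n+1)) = cos(π/26) = 0.99271.
1 − cos²(π/26) = sin²(π/26) ⇒ √(1−ρ_J²) = sin(π/26) = 0.120537.
So ω* = 2/1.120537 = 1.78486 (Young).
At ω = 1.78486 every |λ(B_ω)| = ω−1, so ρ_SOR = 0.78486.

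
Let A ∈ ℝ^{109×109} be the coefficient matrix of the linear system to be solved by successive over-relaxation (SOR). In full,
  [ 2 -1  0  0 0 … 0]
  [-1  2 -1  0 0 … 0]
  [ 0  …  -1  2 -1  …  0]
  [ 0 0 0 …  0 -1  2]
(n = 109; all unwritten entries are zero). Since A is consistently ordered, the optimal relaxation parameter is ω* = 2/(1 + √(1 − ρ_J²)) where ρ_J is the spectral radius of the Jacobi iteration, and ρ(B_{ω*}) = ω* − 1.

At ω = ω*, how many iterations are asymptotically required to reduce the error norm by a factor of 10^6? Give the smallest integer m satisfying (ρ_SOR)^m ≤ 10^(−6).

m = 242

B_J for the 109×109 system has eigenvalues cos(kπ/110); ρ_J = cos(π/110) = 0.9995922.
√(1−ρ_J²) = |sin(π/110)| = 0.0285561
ω* = 2 / (1 + 0.0285561) = 2 / 1.0285561 ≈ 1.9444734.
ρ(B_{ω*}) = ω*−1 = 0.9444734
6·ln10 = 13.8155; −ln(0.9444734) = 0.0571278; m = ⌈13.8155/0.0571278⌉ = ⌈241.835⌉ = 242.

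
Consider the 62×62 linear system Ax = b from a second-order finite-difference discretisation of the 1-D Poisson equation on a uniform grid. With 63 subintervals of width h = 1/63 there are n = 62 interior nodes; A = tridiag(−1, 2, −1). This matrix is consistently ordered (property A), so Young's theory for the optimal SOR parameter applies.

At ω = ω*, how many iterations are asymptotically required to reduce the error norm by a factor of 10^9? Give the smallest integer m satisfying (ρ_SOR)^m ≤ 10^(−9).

spectrum of D⁻¹(L+U) = {cos(kπ/63) : 1≤k≤62}; ρ_J = cos(π/63) = 0.9987569.
√(1 − cos²(π/63)) = sin(π/63) ≈ 0.0498459.
ω* = 2 / (1 + 0.0498459) = 2 / 1.0498459 ≈ 1.9050415.
At ω = 1.9050415 every |λ(B_ω)| = ω−1, so ρ_SOR = 0.9050415.
m ≥ 9·ln10 / (−ln 0.9050415) = 207.701; smallest integer m = 208.

m = 208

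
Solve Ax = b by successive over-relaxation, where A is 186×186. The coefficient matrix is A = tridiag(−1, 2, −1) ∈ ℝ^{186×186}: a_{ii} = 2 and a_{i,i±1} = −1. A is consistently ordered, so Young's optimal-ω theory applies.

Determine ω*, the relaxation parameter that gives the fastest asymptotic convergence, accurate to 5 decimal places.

[ρ_J] n=186: ρ(B_J) = cos(π/(n+1)) = cos(π/187) = 0.99986.
√(1−ρ_J²) = |sin(π/187)| = 0.016799
Young: ω* = 2/(1+√(1−ρ_J²)) = 2/(1+0.016799) = 2/1.016799 = 1.96696.
Hence ρ(B_{ω*}) = 1.96696 − 1 = 0.96696.

ω* = 1.96696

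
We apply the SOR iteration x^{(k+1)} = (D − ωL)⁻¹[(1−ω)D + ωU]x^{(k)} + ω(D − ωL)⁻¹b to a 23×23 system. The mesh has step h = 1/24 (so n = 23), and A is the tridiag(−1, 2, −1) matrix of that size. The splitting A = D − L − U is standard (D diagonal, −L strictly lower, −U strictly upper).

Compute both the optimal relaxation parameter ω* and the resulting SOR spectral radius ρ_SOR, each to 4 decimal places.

n=23: λ(B_J) = 1 − λ(A)/2 = cos(kπ/24); k=1 gives ρ_J = 0.9914.
√(1−ρ_J²) simplifies to sin(π/24) = 0.13053.
So ω* = 2/1.13053 = 1.7691 (Young).
ρ(B_{ω*}) = ω*−1 = 0.7691

ω* = 1.7691, ρ_SOR = 0.7691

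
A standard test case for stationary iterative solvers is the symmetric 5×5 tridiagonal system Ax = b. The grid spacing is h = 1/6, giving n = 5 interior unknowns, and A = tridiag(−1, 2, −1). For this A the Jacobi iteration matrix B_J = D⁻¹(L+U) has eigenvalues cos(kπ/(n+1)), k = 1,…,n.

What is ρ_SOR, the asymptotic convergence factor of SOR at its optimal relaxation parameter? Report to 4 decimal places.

spectrum of D⁻¹(L+U) = {cos(kπ/6) : 1≤k≤5}; ρ_J = cos(π/6) = 0.8660.
√(1−ρ_J²) = |sin(π/6)| = 0.50000
Then 2/(1+√(1−ρ_J²)) = 2/(1+0.50000); ω* = 2/1.50000 = 1.3333.
and ρ(B_{ω*}) = 1.3333 − 1 = 0.3333.

ρ_SOR = 0.3333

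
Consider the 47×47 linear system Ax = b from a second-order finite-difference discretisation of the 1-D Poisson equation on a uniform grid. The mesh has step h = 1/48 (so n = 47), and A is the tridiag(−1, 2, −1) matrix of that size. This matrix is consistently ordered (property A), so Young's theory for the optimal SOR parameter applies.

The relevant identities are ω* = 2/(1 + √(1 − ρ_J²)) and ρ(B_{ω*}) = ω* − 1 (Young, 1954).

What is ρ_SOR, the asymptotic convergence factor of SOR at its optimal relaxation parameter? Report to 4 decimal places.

B_J for the 47×47 system has eigenvalues cos(kπ/48); ρ_J = cos(π/48) = 0.9979.
root = sin(π/48) = 0.06540  (since 1−cos² = sin²).
Then 2/(1+√(1−ρ_J²)) = 2/(1+0.06540); ω* = 2/1.06540 = 1.8772.
ρ(B_{ω*}) = ω*−1 = 0.8772

ρ_SOR = 0.8772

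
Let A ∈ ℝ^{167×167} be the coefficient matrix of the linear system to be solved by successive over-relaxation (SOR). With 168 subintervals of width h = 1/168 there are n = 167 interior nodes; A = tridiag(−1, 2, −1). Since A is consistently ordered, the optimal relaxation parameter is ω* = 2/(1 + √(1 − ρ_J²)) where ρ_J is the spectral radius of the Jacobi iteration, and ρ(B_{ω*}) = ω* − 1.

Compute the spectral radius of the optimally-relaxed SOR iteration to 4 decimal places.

spectrum of D⁻¹(L+U) = {cos(kπ/168) : 1≤k≤167}; ρ_J = cos(π/168) = 0.9998.
√(1−ρ_J²) simplifies to sin(π/168) = 0.01870.
Then 2/(1+√(1−ρ_J²)) = 2/(1+0.01870); ω* = 2/1.01870 = 1.9633.
ρ_SOR = ω* − 1 ≈ 0.9633.

ρ_SOR = 0.9633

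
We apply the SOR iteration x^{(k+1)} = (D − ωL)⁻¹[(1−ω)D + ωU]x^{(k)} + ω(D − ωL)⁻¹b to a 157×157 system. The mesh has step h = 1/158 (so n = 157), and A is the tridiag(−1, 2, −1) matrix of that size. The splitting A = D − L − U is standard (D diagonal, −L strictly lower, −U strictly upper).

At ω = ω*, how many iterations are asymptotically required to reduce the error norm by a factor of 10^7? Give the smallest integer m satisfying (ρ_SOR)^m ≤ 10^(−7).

m = 406

B_J for the 157×157 system has eigenvalues cos(kπ/158); ρ_J = cos(π/158) = 0.9998023.
1 − cos²(π/158) = sin²(π/158) ⇒ √(1−ρ_J²) = sin(π/158) = 0.0198822.
Then 2/(1+√(1−ρ_J²)) = 2/(1+0.0198822); ω* = 2/1.0198822 = 1.9610108.
At ω = 1.9610108 every |λ(B_ω)| = ω−1, so ρ_SOR = 0.9610108.
(0.9610108)^m ≤ 10^{−7}  ⇒  m·ln(0.9610108) ≤ −7·ln10  ⇒  m ≥ 405.287  ⇒  m = 406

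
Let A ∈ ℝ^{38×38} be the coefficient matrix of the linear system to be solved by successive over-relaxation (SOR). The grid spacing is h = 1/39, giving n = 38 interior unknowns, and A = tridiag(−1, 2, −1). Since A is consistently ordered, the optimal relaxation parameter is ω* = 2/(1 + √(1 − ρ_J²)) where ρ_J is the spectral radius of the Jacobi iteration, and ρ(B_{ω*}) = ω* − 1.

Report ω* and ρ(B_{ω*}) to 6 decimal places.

[ρ_J] n=38: ρ(B_J) = cos(π/(n+1)) = cos(π/39) = 0.996757.
√(1 − cos²(π/39)) = sin(π/39) ≈ 0.0804666.
Young: ω* = 2/(1+√(1−ρ_J²)) = 2/(1+0.0804666) = 2/1.0804666 = 1.851052.
ρ_SOR = ω* − 1 = 1.851052 − 1 = 0.851052.

ω* = 1.851052, ρ_SOR = 0.851052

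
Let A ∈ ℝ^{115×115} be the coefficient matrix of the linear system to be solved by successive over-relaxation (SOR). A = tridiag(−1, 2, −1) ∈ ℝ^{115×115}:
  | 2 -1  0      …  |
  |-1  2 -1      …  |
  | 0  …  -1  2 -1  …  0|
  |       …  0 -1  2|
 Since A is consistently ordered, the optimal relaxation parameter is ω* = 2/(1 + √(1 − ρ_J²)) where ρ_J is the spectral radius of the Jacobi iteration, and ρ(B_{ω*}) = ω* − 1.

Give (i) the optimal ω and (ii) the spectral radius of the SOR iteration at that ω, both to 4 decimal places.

spectrum of D⁻¹(L+U) = {cos(kπ/116) : 1≤k≤115}; ρ_J = cos(π/116) = 0.9996.
√(1−ρ_J²) simplifies to sin(π/116) = 0.02708.
Then 2/(1+√(1−ρ_J²)) = 2/(1+0.02708); ω* = 2/1.02708 = 1.9473.
At ω = 1.9473 every |λ(B_ω)| = ω−1, so ρ_SOR = 0.9473.

ω* = 1.9473, ρ_SOR = 0.9473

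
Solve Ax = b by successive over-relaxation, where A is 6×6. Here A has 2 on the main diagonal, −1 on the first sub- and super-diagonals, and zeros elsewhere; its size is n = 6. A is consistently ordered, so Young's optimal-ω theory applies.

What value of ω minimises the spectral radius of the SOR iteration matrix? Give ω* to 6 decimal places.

n=6: λ(B_J) = 1 − λ(A)/2 = cos(kπ/7); k=1 gives ρ_J = 0.900969.
√(1 − cos²(π/7)) = sin(π/7) ≈ 0.4338837.
[ω*] 2 ÷ (1 + 0.4338837) = 2 ÷ 1.4338837 = 1.394813.
ρ_SOR = ω* − 1 = 1.394813 − 1 = 0.394813.

ω* = 1.394813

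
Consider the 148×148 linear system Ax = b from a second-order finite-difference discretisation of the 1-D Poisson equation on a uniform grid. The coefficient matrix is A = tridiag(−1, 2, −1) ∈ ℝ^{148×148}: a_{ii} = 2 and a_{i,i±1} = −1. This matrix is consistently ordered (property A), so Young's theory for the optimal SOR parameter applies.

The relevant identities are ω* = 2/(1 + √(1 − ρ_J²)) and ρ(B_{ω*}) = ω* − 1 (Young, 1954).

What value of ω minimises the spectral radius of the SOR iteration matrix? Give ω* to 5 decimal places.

ω* = 1.95870

With n=148, ρ(Jacobi) = cos(π/149) = 0.99978.
root = sin(π/149) = 0.021083  (since 1−cos² = sin²).
ω* = 2 / (1 + 0.021083) = 2 / 1.021083 ≈ 1.95870.
ρ(B_{ω*}) = ω*−1 = 0.95870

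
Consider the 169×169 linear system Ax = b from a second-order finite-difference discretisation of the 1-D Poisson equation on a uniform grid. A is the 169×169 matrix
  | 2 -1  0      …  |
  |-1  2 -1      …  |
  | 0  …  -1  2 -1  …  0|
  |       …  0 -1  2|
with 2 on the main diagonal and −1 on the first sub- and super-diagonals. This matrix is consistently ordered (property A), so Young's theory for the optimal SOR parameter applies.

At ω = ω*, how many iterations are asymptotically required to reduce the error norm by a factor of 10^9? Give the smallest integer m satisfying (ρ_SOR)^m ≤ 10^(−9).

m = 561

[ρ_J] n=169: ρ(B_J) = cos(π/(n+1)) = cos(π/170) = 0.9998293.
√(1 − cos²(π/170)) = sin(π/170) ≈ 0.0184789.
ω* = 2/(1+0.0184789) = 1.9637127
ρ_SOR = ω* − 1 = 1.9637127 − 1 = 0.9637127.
ρ_SOR^m ≤ 10^(−9) ⇔ m ≥ 9·ln10/(−ln 0.9637127) = 20.7233/0.0369621 = 560.663; m = ⌈560.663⌉ = 561.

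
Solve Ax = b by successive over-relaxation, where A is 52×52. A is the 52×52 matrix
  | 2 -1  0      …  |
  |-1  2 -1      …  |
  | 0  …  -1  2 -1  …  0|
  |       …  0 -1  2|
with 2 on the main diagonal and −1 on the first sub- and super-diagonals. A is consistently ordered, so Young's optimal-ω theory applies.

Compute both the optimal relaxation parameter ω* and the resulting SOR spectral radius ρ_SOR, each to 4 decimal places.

ω* = 1.8881, ρ_SOR = 0.8881

n=52: λ(B_J) = 1 − λ(A)/2 = cos(kπ/53); k=1 gives ρ_J = 0.9982.
root = sin(π/53) = 0.05924  (since 1−cos² = sin²).
ω* = 2 / (1 + 0.05924) = 2 / 1.05924 ≈ 1.8881.
[ρ_SOR] ω* − 1 = 0.8881.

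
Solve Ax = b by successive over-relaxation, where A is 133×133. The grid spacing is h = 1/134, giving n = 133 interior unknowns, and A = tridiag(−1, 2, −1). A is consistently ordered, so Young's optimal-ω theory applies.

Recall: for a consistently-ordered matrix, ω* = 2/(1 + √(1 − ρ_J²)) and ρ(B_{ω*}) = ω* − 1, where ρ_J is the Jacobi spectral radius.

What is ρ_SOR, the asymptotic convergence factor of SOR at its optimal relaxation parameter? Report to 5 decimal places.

With n=133, ρ(Jacobi) = cos(π/134) = 0.99973.
√(1−ρ_J²) simplifies to sin(π/134) = 0.023443.
ω* = 2 / (1 + 0.023443) = 2 / 1.023443 ≈ 1.95419.
ρ(B_{ω*}) = ω*−1 = 0.95419

ρ_SOR = 0.95419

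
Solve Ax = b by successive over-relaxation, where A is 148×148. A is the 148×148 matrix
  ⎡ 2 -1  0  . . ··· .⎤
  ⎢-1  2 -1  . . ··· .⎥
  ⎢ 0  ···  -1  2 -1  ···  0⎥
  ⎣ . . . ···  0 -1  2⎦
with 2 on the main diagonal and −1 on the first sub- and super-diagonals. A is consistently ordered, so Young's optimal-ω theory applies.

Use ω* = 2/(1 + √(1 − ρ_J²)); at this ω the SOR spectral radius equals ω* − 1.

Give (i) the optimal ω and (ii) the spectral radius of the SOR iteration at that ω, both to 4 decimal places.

½·tridiag(1,0,1) at n=148: λ_k = cos(kπ/149); max |λ| at k=1 ⇒ ρ_J = cos(π/149) ≈ 0.9998.
root = sin(π/149) = 0.02108  (since 1−cos² = sin²).
Young: ω* = 2/(1+√(1−ρ_J²)) = 2/(1+0.02108) = 2/1.02108 = 1.9587.
[ρ_SOR] ω* − 1 = 0.9587.

ω* = 1.9587, ρ_SOR = 0.9587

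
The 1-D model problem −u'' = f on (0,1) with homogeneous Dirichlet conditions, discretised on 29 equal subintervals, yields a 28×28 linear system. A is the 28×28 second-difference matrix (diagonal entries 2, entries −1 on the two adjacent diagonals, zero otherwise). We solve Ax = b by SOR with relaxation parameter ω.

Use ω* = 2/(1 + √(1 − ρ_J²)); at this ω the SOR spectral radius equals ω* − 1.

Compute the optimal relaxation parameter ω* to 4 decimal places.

ω* = 1.8049

ρ_J = max_k |cos(kπ/29)| = cos(π/29) = 0.9941
√(1−ρ_J²) = |sin(π/29)| = 0.10812
ω* = 2 / (1 + 0.10812) = 2 / 1.10812 ≈ 1.8049.
ρ_SOR = ω* − 1 ≈ 0.8049.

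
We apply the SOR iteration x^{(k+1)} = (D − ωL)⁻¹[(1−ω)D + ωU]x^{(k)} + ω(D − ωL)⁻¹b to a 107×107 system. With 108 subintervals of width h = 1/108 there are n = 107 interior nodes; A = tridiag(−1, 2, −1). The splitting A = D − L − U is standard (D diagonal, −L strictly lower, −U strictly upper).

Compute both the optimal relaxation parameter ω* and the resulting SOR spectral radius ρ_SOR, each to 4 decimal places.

With n=107, ρ(Jacobi) = cos(π/108) = 0.9996.
1 − cos²(π/108) = sin²(π/108) ⇒ √(1−ρ_J²) = sin(π/108) = 0.02908.
Then 2/(1+√(1−ρ_J²)) = 2/(1+0.02908); ω* = 2/1.02908 = 1.9435.
[ρ_SOR] ω* − 1 = 0.9435.

ω* = 1.9435, ρ_SOR = 0.9435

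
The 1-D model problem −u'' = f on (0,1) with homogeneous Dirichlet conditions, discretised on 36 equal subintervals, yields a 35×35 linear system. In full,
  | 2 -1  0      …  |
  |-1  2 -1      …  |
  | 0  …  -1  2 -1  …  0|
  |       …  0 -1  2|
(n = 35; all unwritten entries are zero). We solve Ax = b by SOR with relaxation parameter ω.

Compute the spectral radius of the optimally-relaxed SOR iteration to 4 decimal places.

ρ_SOR = 0.8397

½·tridiag(1,0,1) at n=35: λ_k = cos(kπ/36); max |λ| at k=1 ⇒ ρ_J = cos(π/36) ≈ 0.9962.
root = sin(π/36) = 0.08716  (since 1−cos² = sin²).
[ω*] 2 ÷ (1 + 0.08716) = 2 ÷ 1.08716 = 1.8397.
ρ_SOR = ω* − 1 = 1.8397 − 1 = 0.8397.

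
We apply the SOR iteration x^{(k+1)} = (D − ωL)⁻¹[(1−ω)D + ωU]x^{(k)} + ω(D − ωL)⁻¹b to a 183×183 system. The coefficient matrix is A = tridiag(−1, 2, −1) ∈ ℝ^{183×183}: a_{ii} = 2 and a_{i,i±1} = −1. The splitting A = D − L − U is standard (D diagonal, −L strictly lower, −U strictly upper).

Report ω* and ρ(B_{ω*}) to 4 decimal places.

spectrum of D⁻¹(L+U) = {cos(kπ/184) : 1≤k≤183}; ρ_J = cos(π/184) = 0.9999.
root = sin(π/184) = 0.01707  (since 1−cos² = sin²).
Young: ω* = 2/(1+√(1−ρ_J²)) = 2/(1+0.01707) = 2/1.01707 = 1.9664.
ρ_SOR = ω* − 1 = 1.9664 − 1 = 0.9664.

ω* = 1.9664, ρ_SOR = 0.9664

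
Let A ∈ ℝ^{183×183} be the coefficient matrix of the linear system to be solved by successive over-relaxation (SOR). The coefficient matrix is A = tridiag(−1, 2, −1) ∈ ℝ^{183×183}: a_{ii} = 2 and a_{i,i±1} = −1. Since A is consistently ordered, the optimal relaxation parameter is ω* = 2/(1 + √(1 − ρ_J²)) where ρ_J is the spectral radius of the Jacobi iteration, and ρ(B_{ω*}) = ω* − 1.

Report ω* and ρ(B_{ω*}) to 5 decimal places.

ω* = 1.96643, ρ_SOR = 0.96643

[ρ_J] n=183: ρ(B_J) = cos(π/(n+1)) = cos(π/184) = 0.99985.
√(1−ρ_J²) = |sin(π/184)| = 0.017073
ω* = 2/(1 + 0.017073) = 2/1.017073 = 1.96643.
ρ_SOR = ω* − 1 ≈ 0.96643.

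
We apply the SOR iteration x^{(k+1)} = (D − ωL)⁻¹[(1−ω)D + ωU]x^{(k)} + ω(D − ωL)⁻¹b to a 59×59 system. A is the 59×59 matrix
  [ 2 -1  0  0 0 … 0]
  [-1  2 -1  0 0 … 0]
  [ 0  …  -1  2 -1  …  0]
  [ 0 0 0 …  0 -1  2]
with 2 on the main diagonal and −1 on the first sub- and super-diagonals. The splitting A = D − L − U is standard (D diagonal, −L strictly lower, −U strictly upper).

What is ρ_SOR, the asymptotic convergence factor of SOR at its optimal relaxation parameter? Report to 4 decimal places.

B_J for the 59×59 system has eigenvalues cos(kπ/60); ρ_J = cos(π/60) = 0.9986.
√(1−ρ_J²) simplifies to sin(π/60) = 0.05234.
ω* = 2/(1 + 0.05234) = 2/1.05234 = 1.9005.
ρ_SOR = ω* − 1 ≈ 0.9005.

ρ_SOR = 0.9005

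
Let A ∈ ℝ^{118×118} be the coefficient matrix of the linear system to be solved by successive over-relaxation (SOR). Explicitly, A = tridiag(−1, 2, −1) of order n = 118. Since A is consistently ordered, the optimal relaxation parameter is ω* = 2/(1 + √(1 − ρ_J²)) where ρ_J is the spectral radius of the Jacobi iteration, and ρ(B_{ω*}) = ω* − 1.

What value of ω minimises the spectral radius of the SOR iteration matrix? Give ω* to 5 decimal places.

ρ_J = max_k |cos(kπ/119)| = cos(π/119) = 0.99965
root = sin(π/119) = 0.026397  (since 1−cos² = sin²).
ω* = 2/(1+0.026397) = 1.94856
ρ(B_{ω*}) = ω*−1 = 0.94856

ω* = 1.94856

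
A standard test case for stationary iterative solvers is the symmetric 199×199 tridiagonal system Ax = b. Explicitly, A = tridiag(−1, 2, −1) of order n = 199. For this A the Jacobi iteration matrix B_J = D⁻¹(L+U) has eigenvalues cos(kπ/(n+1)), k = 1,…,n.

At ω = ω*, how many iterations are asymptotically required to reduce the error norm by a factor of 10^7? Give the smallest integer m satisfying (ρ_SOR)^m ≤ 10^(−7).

m = 514

B_J for the 199×199 system has eigenvalues cos(kπ/200); ρ_J = cos(π/200) = 0.9998766.
1 − cos²(π/200) = sin²(π/200) ⇒ √(1−ρ_J²) = sin(π/200) = 0.0157073.
[ω*] 2 ÷ (1 + 0.0157073) = 2 ÷ 1.0157073 = 1.9690712.
Hence ρ(B_{ω*}) = 1.9690712 − 1 = 0.9690712.
ρ_SOR^m ≤ 10^(−7) ⇔ m ≥ 7·ln10/(−ln 0.9690712) = 16.1181/0.0314172 = 513.034; m = ⌈513.034⌉ = 514.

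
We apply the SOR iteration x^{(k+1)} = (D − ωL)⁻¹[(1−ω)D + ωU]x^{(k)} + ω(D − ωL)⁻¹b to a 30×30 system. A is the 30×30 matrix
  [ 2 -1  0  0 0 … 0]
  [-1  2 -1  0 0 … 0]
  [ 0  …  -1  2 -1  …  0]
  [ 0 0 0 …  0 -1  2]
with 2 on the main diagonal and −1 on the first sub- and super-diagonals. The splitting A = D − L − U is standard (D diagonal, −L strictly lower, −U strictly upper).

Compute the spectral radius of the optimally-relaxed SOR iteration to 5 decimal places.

ρ_SOR = 0.81625

With n=30, ρ(Jacobi) = cos(π/31) = 0.99487.
1 − cos²(π/31) = sin²(π/31) ⇒ √(1−ρ_J²) = sin(π/31) = 0.101168.
[ω*] 2 ÷ (1 + 0.101168) = 2 ÷ 1.101168 = 1.81625.
At ω = 1.81625 every |λ(B_ω)| = ω−1, so ρ_SOR = 0.81625.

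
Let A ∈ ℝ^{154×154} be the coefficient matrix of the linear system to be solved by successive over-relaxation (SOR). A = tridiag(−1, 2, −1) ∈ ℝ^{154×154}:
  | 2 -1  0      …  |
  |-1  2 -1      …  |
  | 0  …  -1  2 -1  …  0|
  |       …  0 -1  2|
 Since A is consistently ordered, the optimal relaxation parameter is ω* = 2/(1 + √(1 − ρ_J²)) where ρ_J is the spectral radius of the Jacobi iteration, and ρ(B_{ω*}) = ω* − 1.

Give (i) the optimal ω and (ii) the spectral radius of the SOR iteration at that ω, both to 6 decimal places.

ω* = 1.960271, ρ_SOR = 0.960271

spectrum of D⁻¹(L+U) = {cos(kπ/155) : 1≤k≤154}; ρ_J = cos(π/155) = 0.999795.
√(1−ρ_J²) = |sin(π/155)| = 0.0202670
Young: ω* = 2/(1+√(1−ρ_J²)) = 2/(1+0.0202670) = 2/1.0202670 = 1.960271.
ρ(B_{ω*}) = ω*−1 = 0.960271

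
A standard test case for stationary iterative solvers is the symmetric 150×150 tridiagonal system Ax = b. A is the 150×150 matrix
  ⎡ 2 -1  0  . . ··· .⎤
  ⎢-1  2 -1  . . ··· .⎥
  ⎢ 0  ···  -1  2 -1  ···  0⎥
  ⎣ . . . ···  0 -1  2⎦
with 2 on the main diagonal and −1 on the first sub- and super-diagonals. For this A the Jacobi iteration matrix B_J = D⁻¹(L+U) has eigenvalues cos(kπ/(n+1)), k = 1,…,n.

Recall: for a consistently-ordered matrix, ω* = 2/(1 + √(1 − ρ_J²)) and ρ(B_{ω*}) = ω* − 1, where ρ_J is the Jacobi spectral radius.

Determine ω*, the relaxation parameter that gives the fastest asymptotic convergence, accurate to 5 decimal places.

spectrum of D⁻¹(L+U) = {cos(kπ/151) : 1≤k≤150}; ρ_J = cos(π/151) = 0.99978.
√(1−ρ_J²) simplifies to sin(π/151) = 0.020804.
Young: ω* = 2/(1+√(1−ρ_J²)) = 2/(1+0.020804) = 2/1.020804 = 1.95924.
and ρ(B_{ω*}) = 1.95924 − 1 = 0.95924.

ω* = 1.95924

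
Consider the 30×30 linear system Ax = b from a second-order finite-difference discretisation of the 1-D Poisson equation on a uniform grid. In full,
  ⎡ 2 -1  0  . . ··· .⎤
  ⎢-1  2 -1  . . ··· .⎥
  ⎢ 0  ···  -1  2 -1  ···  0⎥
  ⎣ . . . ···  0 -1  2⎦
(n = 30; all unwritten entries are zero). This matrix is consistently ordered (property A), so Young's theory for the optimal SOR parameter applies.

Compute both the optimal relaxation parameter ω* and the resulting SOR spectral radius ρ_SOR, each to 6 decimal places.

ω* = 1.816253, ρ_SOR = 0.816253

[ρ_J] n=30: ρ(B_J) = cos(π/(n+1)) = cos(π/31) = 0.994869.
√(1−ρ_J²) = |sin(π/31)| = 0.1011683
ω* = 2 / (1 + 0.1011683) = 2 / 1.1011683 ≈ 1.816253.
At ω = 1.816253 every |λ(B_ω)| = ω−1, so ρ_SOR = 0.816253.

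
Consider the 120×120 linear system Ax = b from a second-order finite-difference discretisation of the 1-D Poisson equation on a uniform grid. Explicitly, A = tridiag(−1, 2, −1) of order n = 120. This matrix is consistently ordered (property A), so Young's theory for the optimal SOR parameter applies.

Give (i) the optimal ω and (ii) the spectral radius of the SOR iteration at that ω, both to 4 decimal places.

[ρ_J] n=120: ρ(B_J) = cos(π/(n+1)) = cos(π/121) = 0.9997.
1 − cos²(π/121) = sin²(π/121) ⇒ √(1−ρ_J²) = sin(π/121) = 0.02596.
[ω*] 2 ÷ (1 + 0.02596) = 2 ÷ 1.02596 = 1.9494.
ρ(B_{ω*}) = ω*−1 = 0.9494

ω* = 1.9494, ρ_SOR = 0.9494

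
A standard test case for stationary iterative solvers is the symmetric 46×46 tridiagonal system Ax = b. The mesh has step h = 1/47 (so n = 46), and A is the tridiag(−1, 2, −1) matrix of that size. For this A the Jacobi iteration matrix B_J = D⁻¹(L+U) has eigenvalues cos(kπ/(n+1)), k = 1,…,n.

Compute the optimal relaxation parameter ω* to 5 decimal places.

With n=46, ρ(Jacobi) = cos(π/47) = 0.99777.
root = sin(π/47) = 0.066793  (since 1−cos² = sin²).
ω* = 2/(1+0.066793) = 1.87478
Hence ρ(B_{ω*}) = 1.87478 − 1 = 0.87478.

ω* = 1.87478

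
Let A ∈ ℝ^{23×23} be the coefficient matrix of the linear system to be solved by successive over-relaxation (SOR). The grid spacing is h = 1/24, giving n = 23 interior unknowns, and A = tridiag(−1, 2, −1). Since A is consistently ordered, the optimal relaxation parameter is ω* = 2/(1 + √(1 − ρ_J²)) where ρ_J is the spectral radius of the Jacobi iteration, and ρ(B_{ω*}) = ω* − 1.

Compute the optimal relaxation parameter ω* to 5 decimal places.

ω* = 1.76909

n=23: λ(B_J) = 1 − λ(A)/2 = cos(kπ/24); k=1 gives ρ_J = 0.99144.
root = sin(π/24) = 0.130526  (since 1−cos² = sin²).
ω* = 2 / (1 + 0.130526) = 2 / 1.130526 ≈ 1.76909.
ρ(B_{ω*}) = ω*−1 = 0.76909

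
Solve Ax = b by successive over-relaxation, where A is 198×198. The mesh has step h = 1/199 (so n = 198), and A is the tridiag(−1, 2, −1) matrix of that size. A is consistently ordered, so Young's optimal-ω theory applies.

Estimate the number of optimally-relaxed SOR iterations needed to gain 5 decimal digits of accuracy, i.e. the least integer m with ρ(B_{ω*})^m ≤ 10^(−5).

n=198: λ(B_J) = 1 − λ(A)/2 = cos(kπ/199); k=1 gives ρ_J = 0.9998754.
root = sin(π/199) = 0.0157862  (since 1−cos² = sin²).
So ω* = 2/1.0157862 = 1.9689183 (Young).
Hence ρ(B_{ω*}) = 1.9689183 − 1 = 0.9689183.
Need (0.9689183)^m ≤ 10^(−5): m ≥ 5·ln10/|ln 0.9689183| = 11.5129/0.031575 = 364.621 ⇒ m = 365.

m = 365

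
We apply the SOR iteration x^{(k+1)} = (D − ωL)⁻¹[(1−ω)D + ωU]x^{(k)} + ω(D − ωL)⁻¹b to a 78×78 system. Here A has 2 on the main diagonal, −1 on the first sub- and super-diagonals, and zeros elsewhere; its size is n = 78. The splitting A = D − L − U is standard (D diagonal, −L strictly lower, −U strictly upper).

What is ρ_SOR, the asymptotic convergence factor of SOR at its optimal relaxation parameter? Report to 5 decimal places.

B_J for the 78×78 system has eigenvalues cos(kπ/79); ρ_J = cos(π/79) = 0.99921.
√(1 − cos²(π/79)) = sin(π/79) ≈ 0.039757.
[ω*] 2 ÷ (1 + 0.039757) = 2 ÷ 1.039757 = 1.92353.
Hence ρ(B_{ω*}) = 1.92353 − 1 = 0.92353.

ρ_SOR = 0.92353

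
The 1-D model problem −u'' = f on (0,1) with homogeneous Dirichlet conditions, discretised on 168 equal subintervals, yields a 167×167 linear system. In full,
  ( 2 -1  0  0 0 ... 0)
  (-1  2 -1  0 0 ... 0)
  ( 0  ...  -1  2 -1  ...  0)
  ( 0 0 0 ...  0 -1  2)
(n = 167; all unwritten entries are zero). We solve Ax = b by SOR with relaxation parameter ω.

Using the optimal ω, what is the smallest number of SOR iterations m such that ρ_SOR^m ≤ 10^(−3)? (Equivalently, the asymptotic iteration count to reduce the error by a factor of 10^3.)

m = 185

n=167: λ(B_J) = 1 − λ(A)/2 = cos(kπ/168); k=1 gives ρ_J = 0.9998252.
root = sin(π/168) = 0.0186989  (since 1−cos² = sin²).
ω* = 2 / (1 + 0.0186989) = 2 / 1.0186989 ≈ 1.9632887.
ρ(B_{ω*}) = ω*−1 = 0.9632887
For 3 digits: m = 3·ln10 / (−ln 0.9632887) = 6.90776/0.0374021 = 184.689; round up → m = 185.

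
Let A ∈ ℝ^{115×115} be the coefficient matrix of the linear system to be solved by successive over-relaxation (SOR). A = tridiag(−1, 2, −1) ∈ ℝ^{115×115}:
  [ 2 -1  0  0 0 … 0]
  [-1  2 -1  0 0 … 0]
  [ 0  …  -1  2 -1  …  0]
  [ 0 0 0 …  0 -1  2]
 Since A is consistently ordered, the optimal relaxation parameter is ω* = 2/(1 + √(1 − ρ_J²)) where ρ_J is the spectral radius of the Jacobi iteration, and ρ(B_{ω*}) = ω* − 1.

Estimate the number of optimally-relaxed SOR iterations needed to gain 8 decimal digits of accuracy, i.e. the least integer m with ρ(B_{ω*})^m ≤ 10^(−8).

m = 341

½·tridiag(1,0,1) at n=115: λ_k = cos(kπ/116); max |λ| at k=1 ⇒ ρ_J = cos(π/116) ≈ 0.9996333.
√(1−ρ_J²) simplifies to sin(π/116) = 0.0270794.
ω* = 2/(1 + 0.0270794) = 2/1.0270794 = 1.9472691.
At ω = 1.9472691 every |λ(B_ω)| = ω−1, so ρ_SOR = 0.9472691.
m ≥ 8·ln10 / (−ln 0.9472691) = 340.040; smallest integer m = 341.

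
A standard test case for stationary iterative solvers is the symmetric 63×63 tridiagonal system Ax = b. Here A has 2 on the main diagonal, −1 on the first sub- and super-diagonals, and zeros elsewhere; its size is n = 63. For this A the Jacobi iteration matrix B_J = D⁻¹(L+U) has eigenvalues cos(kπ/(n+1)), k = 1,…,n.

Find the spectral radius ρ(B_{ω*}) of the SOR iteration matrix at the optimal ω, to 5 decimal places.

With n=63, ρ(Jacobi) = cos(π/64) = 0.99880.
√(1−ρ_J²) = |sin(π/64)| = 0.049068
So ω* = 2/1.049068 = 1.90645 (Young).
Hence ρ(B_{ω*}) = 1.90645 − 1 = 0.90645.

ρ_SOR = 0.90645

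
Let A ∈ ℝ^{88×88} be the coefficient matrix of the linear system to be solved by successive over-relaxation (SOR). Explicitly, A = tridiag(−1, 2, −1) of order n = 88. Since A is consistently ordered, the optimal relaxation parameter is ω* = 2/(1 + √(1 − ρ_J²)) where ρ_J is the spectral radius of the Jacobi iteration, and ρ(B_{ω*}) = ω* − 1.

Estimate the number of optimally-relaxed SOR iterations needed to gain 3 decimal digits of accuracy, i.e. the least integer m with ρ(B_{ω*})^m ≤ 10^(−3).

m = 98

½·tridiag(1,0,1) at n=88: λ_k = cos(kπ/89); max |λ| at k=1 ⇒ ρ_J = cos(π/89) ≈ 0.9993771.
√(1−ρ_J²) simplifies to sin(π/89) = 0.0352915.
ω* = 2 / (1 + 0.0352915) = 2 / 1.0352915 ≈ 1.9318231.
ρ_SOR = ω* − 1 ≈ 0.9318231.
For 3 digits: m = 3·ln10 / (−ln 0.9318231) = 6.90776/0.0706123 = 97.827; round up → m = 98.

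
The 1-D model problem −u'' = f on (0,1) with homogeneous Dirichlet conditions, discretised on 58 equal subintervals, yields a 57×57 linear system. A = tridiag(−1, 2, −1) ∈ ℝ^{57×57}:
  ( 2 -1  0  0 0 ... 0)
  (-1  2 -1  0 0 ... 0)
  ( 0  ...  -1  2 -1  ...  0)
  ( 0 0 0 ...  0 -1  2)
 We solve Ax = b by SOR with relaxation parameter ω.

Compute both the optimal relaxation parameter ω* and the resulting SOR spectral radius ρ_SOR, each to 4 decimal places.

ω* = 1.8973, ρ_SOR = 0.8973

B_J for the 57×57 system has eigenvalues cos(kπ/58); ρ_J = cos(π/58) = 0.9985.
√(1−ρ_J²) = |sin(π/58)| = 0.05414
[ω*] 2 ÷ (1 + 0.05414) = 2 ÷ 1.05414 = 1.8973.
ρ_SOR = ω* − 1 ≈ 0.8973.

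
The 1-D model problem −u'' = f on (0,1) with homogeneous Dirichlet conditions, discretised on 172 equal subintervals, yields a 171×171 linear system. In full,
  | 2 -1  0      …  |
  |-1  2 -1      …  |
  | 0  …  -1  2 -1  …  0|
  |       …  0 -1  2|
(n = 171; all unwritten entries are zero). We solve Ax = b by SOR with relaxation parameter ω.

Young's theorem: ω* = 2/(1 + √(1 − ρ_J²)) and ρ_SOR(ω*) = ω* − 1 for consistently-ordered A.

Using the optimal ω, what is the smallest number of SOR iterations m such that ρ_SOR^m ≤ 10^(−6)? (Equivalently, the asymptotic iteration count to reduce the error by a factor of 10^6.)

n=171: λ(B_J) = 1 − λ(A)/2 = cos(kπ/172); k=1 gives ρ_J = 0.9998332.
1 − cos²(π/172) = sin²(π/172) ⇒ √(1−ρ_J²) = sin(π/172) = 0.0182641.
Young: ω* = 2/(1+√(1−ρ_J²)) = 2/(1+0.0182641) = 2/1.0182641 = 1.9641270.
and ρ(B_{ω*}) = 1.9641270 − 1 = 0.9641270.
Need (0.9641270)^m ≤ 10^(−6): m ≥ 6·ln10/|ln 0.9641270| = 13.8155/0.0365323 = 378.172 ⇒ m = 379.

m = 379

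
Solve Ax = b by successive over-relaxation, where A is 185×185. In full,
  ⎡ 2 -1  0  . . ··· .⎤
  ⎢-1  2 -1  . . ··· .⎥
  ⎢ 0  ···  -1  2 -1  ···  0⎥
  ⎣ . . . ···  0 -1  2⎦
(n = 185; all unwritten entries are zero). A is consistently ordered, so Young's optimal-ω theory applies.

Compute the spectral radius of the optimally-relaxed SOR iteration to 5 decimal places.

ρ_SOR = 0.96678

spectrum of D⁻¹(L+U) = {cos(kπ/186) : 1≤k≤185}; ρ_J = cos(π/186) = 0.99986.
root = sin(π/186) = 0.016889  (since 1−cos² = sin²).
Then 2/(1+√(1−ρ_J²)) = 2/(1+0.016889); ω* = 2/1.016889 = 1.96678.
ρ(B_{ω*}) = ω*−1 = 0.96678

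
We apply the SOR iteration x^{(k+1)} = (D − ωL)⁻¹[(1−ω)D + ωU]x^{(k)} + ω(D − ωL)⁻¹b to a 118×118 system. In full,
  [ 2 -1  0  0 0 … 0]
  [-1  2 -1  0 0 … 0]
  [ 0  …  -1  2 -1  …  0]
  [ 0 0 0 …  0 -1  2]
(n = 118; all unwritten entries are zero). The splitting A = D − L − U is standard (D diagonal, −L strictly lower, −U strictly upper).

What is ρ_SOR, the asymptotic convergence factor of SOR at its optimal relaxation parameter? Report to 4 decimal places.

ρ_J = max_k |cos(kπ/119)| = cos(π/119) = 0.9997
√(1−ρ_J²) simplifies to sin(π/119) = 0.02640.
So ω* = 2/1.02640 = 1.9486 (Young).
and ρ(B_{ω*}) = 1.9486 − 1 = 0.9486.

ρ_SOR = 0.9486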